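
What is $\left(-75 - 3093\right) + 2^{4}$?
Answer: $-3152$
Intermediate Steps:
$\left(-75 - 3093\right) + 2^{4} = -3168 + 16 = -3152$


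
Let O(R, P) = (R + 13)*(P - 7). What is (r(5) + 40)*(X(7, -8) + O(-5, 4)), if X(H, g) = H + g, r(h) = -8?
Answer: -800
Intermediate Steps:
O(R, P) = (-7 + P)*(13 + R) (O(R, P) = (13 + R)*(-7 + P) = (-7 + P)*(13 + R))
(r(5) + 40)*(X(7, -8) + O(-5, 4)) = (-8 + 40)*((7 - 8) + (-91 - 7*(-5) + 13*4 + 4*(-5))) = 32*(-1 + (-91 + 35 + 52 - 20)) = 32*(-1 - 24) = 32*(-25) = -800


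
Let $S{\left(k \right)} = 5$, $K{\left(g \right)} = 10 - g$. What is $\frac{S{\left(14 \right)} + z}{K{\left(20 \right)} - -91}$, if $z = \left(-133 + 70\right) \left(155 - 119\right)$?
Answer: $- \frac{2263}{81} \approx -27.938$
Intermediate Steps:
$z = -2268$ ($z = \left(-63\right) 36 = -2268$)
$\frac{S{\left(14 \right)} + z}{K{\left(20 \right)} - -91} = \frac{5 - 2268}{\left(10 - 20\right) - -91} = - \frac{2263}{\left(10 - 20\right) + \left(-39 + 130\right)} = - \frac{2263}{-10 + 91} = - \frac{2263}{81}$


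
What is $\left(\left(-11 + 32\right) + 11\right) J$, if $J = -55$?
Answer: $-1760$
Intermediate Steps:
$\left(\left(-11 + 32\right) + 11\right) J = \left(\left(-11 + 32\right) + 11\right) \left(-55\right) = \left(21 + 11\right) \left(-55\right) = 32 \left(-55\right) = -1760$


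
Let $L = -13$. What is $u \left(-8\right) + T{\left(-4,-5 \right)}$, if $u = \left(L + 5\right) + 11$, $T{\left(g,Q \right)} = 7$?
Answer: $-17$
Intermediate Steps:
$u = 3$ ($u = \left(-13 + 5\right) + 11 = -8 + 11 = 3$)
$u \left(-8\right) + T{\left(-4,-5 \right)} = 3 \left(-8\right) + 7 = -24 + 7 = -17$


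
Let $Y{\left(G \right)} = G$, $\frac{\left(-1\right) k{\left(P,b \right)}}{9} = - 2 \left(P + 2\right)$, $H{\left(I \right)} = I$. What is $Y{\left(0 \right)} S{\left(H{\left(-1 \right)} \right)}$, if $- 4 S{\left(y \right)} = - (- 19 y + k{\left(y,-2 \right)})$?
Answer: $0$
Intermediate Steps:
$k{\left(P,b \right)} = 36 + 18 P$ ($k{\left(P,b \right)} = - 9 \left(- 2 \left(P + 2\right)\right) = - 9 \left(- 2 \left(2 + P\right)\right) = - 9 \left(-4 - 2 P\right) = 36 + 18 P$)
$S{\left(y \right)} = 9 - \frac{y}{4}$ ($S{\left(y \right)} = - \frac{\left(-1\right) \left(- 19 y + \left(36 + 18 y\right)\right)}{4} = - \frac{\left(-1\right) \left(36 - y\right)}{4} = - \frac{-36 + y}{4} = 9 - \frac{y}{4}$)
$Y{\left(0 \right)} S{\left(H{\left(-1 \right)} \right)} = 0 \left(9 - - \frac{1}{4}\right) = 0 \left(9 + \frac{1}{4}\right) = 0 \cdot \frac{37}{4} = 0$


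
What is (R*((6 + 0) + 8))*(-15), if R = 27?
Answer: -5670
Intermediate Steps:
(R*((6 + 0) + 8))*(-15) = (27*((6 + 0) + 8))*(-15) = (27*(6 + 8))*(-15) = (27*14)*(-15) = 378*(-15) = -5670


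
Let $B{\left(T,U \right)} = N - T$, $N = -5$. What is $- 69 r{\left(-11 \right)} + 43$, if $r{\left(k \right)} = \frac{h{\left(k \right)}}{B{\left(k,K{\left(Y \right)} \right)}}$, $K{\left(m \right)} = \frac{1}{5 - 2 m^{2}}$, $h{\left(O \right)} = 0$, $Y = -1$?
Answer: $43$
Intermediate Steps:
$B{\left(T,U \right)} = -5 - T$
$r{\left(k \right)} = 0$ ($r{\left(k \right)} = \frac{0}{-5 - k} = 0$)
$- 69 r{\left(-11 \right)} + 43 = \left(-69\right) 0 + 43 = 0 + 43 = 43$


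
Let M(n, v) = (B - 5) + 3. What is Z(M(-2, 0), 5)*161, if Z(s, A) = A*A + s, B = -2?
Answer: 3381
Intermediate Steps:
M(n, v) = -4 (M(n, v) = (-2 - 5) + 3 = -7 + 3 = -4)
Z(s, A) = s + A² (Z(s, A) = A² + s = s + A²)
Z(M(-2, 0), 5)*161 = (-4 + 5²)*161 = (-4 + 25)*161 = 21*161 = 3381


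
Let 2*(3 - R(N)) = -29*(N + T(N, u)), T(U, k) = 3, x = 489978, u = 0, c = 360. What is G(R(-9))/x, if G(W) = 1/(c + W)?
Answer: 1/135233928 ≈ 7.3946e-9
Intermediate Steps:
R(N) = 93/2 + 29*N/2 (R(N) = 3 - (-29)*(N + 3)/2 = 3 - (-29)*(3 + N)/2 = 3 - (-87 - 29*N)/2 = 3 + (87/2 + 29*N/2) = 93/2 + 29*N/2)
G(W) = 1/(360 + W)
G(R(-9))/x = 1/((360 + (93/2 + (29/2)*(-9)))*489978) = (1/489978)/(360 + (93/2 - 261/2)) = (1/489978)/(360 - 84) = (1/489978)/276 = (1/276)*(1/489978) = 1/135233928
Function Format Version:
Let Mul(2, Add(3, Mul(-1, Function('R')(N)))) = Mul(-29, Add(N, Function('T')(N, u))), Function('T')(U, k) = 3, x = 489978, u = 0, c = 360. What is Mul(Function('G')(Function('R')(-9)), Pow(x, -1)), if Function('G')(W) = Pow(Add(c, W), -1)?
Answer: Rational(1, 135233928) ≈ 7.3946e-9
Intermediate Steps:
Function('R')(N) = Add(Rational(93, 2), Mul(Rational(29, 2), N)) (Function('R')(N) = Add(3, Mul(Rational(-1, 2), Mul(-29, Add(N, 3)))) = Add(3, Mul(Rational(-1, 2), Mul(-29, Add(3, N)))) = Add(3, Mul(Rational(-1, 2), Add(-87, Mul(-29, N)))) = Add(3, Add(Rational(87, 2), Mul(Rational(29, 2), N))) = Add(Rational(93, 2), Mul(Rational(29, 2), N)))
Function('G')(W) = Pow(Add(360, W), -1)
Mul(Function('G')(Function('R')(-9)), Pow(x, -1)) = Mul(Pow(Add(360, Add(Rational(93, 2), Mul(Rational(29, 2), -9))), -1), Pow(489978, -1)) = Mul(Pow(Add(360, Add(Rational(93, 2), Rational(-261, 2))), -1), Rational(1, 489978)) = Mul(Pow(Add(360, -84), -1), Rational(1, 489978)) = Mul(Pow(276, -1), Rational(1, 489978)) = Mul(Rational(1, 276), Rational(1, 489978)) = Rational(1, 135233928)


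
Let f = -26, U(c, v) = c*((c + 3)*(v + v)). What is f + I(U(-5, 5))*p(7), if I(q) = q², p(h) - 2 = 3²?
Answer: 109974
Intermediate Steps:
U(c, v) = 2*c*v*(3 + c) (U(c, v) = c*((3 + c)*(2*v)) = c*(2*v*(3 + c)) = 2*c*v*(3 + c))
p(h) = 11 (p(h) = 2 + 3² = 2 + 9 = 11)
f + I(U(-5, 5))*p(7) = -26 + (2*(-5)*5*(3 - 5))²*11 = -26 + (2*(-5)*5*(-2))²*11 = -26 + 100²*11 = -26 + 10000*11 = -26 + 110000 = 109974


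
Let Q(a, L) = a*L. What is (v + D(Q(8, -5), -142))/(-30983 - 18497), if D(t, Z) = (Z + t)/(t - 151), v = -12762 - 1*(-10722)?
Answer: 194729/4725340 ≈ 0.041210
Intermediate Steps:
v = -2040 (v = -12762 + 10722 = -2040)
Q(a, L) = L*a
D(t, Z) = (Z + t)/(-151 + t)
(v + D(Q(8, -5), -142))/(-30983 - 18497) = (-2040 + (-142 - 5*8)/(-151 - 5*8))/(-30983 - 18497) = (-2040 + (-142 - 40)/(-151 - 40))/(-49480) = (-2040 - 182/(-191))*(-1/49480) = (-2040 - 1/191*(-182))*(-1/49480) = (-2040 + 182/191)*(-1/49480) = -389458/191*(-1/49480) = 194729/4725340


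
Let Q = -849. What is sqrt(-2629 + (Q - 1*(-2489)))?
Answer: I*sqrt(989) ≈ 31.448*I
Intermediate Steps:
sqrt(-2629 + (Q - 1*(-2489))) = sqrt(-2629 + (-849 - 1*(-2489))) = sqrt(-2629 + (-849 + 2489)) = sqrt(-2629 + 1640) = sqrt(-989) = I*sqrt(989)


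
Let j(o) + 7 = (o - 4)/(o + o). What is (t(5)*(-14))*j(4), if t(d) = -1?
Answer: -98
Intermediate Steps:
j(o) = -7 + (-4 + o)/(2*o) (j(o) = -7 + (o - 4)/(o + o) = -7 + (-4 + o)/((2*o)) = -7 + (-4 + o)*(1/(2*o)) = -7 + (-4 + o)/(2*o))
(t(5)*(-14))*j(4) = (-1*(-14))*(-13/2 - 2/4) = 14*(-13/2 - 2*1/4) = 14*(-13/2 - 1/2) = 14*(-7) = -98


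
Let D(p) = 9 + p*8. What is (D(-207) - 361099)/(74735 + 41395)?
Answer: -181373/58065 ≈ -3.1236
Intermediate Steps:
D(p) = 9 + 8*p
(D(-207) - 361099)/(74735 + 41395) = ((9 + 8*(-207)) - 361099)/(74735 + 41395) = ((9 - 1656) - 361099)/116130 = (-1647 - 361099)*(1/116130) = -362746*1/116130 = -181373/58065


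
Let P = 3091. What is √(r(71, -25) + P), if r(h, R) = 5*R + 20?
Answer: √2986 ≈ 54.644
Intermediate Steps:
r(h, R) = 20 + 5*R
√(r(71, -25) + P) = √((20 + 5*(-25)) + 3091) = √((20 - 125) + 3091) = √(-105 + 3091) = √2986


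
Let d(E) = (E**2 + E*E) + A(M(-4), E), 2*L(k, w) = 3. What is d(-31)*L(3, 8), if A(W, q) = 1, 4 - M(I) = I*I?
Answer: 5769/2 ≈ 2884.5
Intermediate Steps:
M(I) = 4 - I**2 (M(I) = 4 - I*I = 4 - I**2)
L(k, w) = 3/2 (L(k, w) = (1/2)*3 = 3/2)
d(E) = 1 + 2*E**2 (d(E) = (E**2 + E*E) + 1 = (E**2 + E**2) + 1 = 2*E**2 + 1 = 1 + 2*E**2)
d(-31)*L(3, 8) = (1 + 2*(-31)**2)*(3/2) = (1 + 2*961)*(3/2) = (1 + 1922)*(3/2) = 1923*(3/2) = 5769/2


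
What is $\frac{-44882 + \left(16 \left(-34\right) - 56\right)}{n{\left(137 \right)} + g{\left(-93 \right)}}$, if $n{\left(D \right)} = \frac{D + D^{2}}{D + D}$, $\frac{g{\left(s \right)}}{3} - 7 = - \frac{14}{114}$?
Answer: $- \frac{864158}{1703} \approx -507.43$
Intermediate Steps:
$g{\left(s \right)} = \frac{392}{19}$ ($g{\left(s \right)} = 21 + 3 \left(- \frac{14}{114}\right) = 21 + 3 \left(\left(-14\right) \frac{1}{114}\right) = 21 + 3 \left(- \frac{7}{57}\right) = 21 - \frac{7}{19} = \frac{392}{19}$)
$n{\left(D \right)} = \frac{D + D^{2}}{2 D}$
$\frac{-44882 + \left(16 \left(-34\right) - 56\right)}{n{\left(137 \right)} + g{\left(-93 \right)}} = \frac{-44882 + \left(16 \left(-34\right) - 56\right)}{\left(\frac{1}{2} + \frac{1}{2} \cdot 137\right) + \frac{392}{19}} = \frac{-44882 - 600}{\left(\frac{1}{2} + \frac{137}{2}\right) + \frac{392}{19}} = \frac{-44882 - 600}{69 + \frac{392}{19}} = - \frac{45482}{\frac{1703}{19}} = \left(-45482\right) \frac{19}{1703} = - \frac{864158}{1703}$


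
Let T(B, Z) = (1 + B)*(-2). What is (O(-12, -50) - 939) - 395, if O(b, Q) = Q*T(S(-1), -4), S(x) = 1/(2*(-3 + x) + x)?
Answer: -11206/9 ≈ -1245.1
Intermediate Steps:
S(x) = 1/(-6 + 3*x) (S(x) = 1/((-6 + 2*x) + x) = 1/(-6 + 3*x))
T(B, Z) = -2 - 2*B
O(b, Q) = -16*Q/9 (O(b, Q) = Q*(-2 - 2/(3*(-2 - 1))) = Q*(-2 - 2/(3*(-3))) = Q*(-2 - 2*(-1)/(3*3)) = Q*(-2 - 2*(-⅑)) = Q*(-2 + 2/9) = Q*(-16/9) = -16*Q/9)
(O(-12, -50) - 939) - 395 = (-16/9*(-50) - 939) - 395 = (800/9 - 939) - 395 = -7651/9 - 395 = -11206/9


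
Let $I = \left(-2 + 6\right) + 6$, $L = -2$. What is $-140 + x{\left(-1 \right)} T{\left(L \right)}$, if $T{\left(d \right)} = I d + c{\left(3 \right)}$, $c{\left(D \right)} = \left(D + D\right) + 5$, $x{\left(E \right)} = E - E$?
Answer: $-140$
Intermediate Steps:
$x{\left(E \right)} = 0$
$c{\left(D \right)} = 5 + 2 D$ ($c{\left(D \right)} = 2 D + 5 = 5 + 2 D$)
$I = 10$ ($I = 4 + 6 = 10$)
$T{\left(d \right)} = 11 + 10 d$ ($T{\left(d \right)} = 10 d + \left(5 + 2 \cdot 3\right) = 10 d + \left(5 + 6\right) = 10 d + 11 = 11 + 10 d$)
$-140 + x{\left(-1 \right)} T{\left(L \right)} = -140 + 0 \left(11 + 10 \left(-2\right)\right) = -140 + 0 \left(11 - 20\right) = -140 + 0 \left(-9\right) = -140 + 0 = -140$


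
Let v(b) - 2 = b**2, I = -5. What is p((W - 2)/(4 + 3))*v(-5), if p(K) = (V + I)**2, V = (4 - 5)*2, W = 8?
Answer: 1323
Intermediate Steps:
V = -2 (V = -1*2 = -2)
v(b) = 2 + b**2
p(K) = 49 (p(K) = (-2 - 5)**2 = (-7)**2 = 49)
p((W - 2)/(4 + 3))*v(-5) = 49*(2 + (-5)**2) = 49*(2 + 25) = 49*27 = 1323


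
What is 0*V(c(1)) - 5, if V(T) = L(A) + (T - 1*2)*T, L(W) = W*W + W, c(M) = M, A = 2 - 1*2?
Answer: -5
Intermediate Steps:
A = 0 (A = 2 - 2 = 0)
L(W) = W + W**2 (L(W) = W**2 + W = W + W**2)
V(T) = T*(-2 + T) (V(T) = 0*(1 + 0) + (T - 1*2)*T = 0*1 + (T - 2)*T = 0 + (-2 + T)*T = 0 + T*(-2 + T) = T*(-2 + T))
0*V(c(1)) - 5 = 0*(1*(-2 + 1)) - 5 = 0*(1*(-1)) - 5 = 0*(-1) - 5 = 0 - 5 = -5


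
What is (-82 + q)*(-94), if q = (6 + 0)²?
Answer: 4324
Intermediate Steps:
q = 36 (q = 6² = 36)
(-82 + q)*(-94) = (-82 + 36)*(-94) = -46*(-94) = 4324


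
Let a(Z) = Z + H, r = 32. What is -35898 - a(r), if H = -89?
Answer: -35841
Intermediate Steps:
a(Z) = -89 + Z (a(Z) = Z - 89 = -89 + Z)
-35898 - a(r) = -35898 - (-89 + 32) = -35898 - 1*(-57) = -35898 + 57 = -35841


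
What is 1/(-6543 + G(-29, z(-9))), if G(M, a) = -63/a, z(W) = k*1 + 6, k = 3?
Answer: -1/6550 ≈ -0.00015267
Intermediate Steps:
z(W) = 9 (z(W) = 3*1 + 6 = 3 + 6 = 9)
1/(-6543 + G(-29, z(-9))) = 1/(-6543 - 63/9) = 1/(-6543 - 63*⅑) = 1/(-6543 - 7) = 1/(-6550) = -1/6550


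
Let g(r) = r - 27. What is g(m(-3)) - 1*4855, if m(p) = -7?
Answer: -4889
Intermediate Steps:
g(r) = -27 + r
g(m(-3)) - 1*4855 = (-27 - 7) - 1*4855 = -34 - 4855 = -4889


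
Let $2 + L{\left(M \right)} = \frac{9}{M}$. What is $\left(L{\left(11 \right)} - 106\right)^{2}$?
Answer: $\frac{1390041}{121} \approx 11488.0$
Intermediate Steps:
$L{\left(M \right)} = -2 + \frac{9}{M}$
$\left(L{\left(11 \right)} - 106\right)^{2} = \left(\left(-2 + \frac{9}{11}\right) - 106\right)^{2} = \left(- \frac{13}{11} - 106\right)^{2} = \left(- \frac{1179}{11}\right)^{2} = \frac{1390041}{121}$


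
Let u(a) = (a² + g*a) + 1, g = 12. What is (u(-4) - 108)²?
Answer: 19321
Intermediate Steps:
u(a) = 1 + a² + 12*a (u(a) = (a² + 12*a) + 1 = 1 + a² + 12*a)
(u(-4) - 108)² = ((1 + (-4)² + 12*(-4)) - 108)² = ((1 + 16 - 48) - 108)² = (-31 - 108)² = (-139)² = 19321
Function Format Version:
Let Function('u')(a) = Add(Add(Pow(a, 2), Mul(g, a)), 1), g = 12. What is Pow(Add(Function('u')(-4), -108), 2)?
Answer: 19321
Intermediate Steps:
Function('u')(a) = Add(1, Pow(a, 2), Mul(12, a)) (Function('u')(a) = Add(Add(Pow(a, 2), Mul(12, a)), 1) = Add(1, Pow(a, 2), Mul(12, a)))
Pow(Add(Function('u')(-4), -108), 2) = Pow(Add(Add(1, Pow(-4, 2), Mul(12, -4)), -108), 2) = Pow(Add(Add(1, 16, -48), -108), 2) = Pow(Add(-31, -108), 2) = Pow(-139, 2) = 19321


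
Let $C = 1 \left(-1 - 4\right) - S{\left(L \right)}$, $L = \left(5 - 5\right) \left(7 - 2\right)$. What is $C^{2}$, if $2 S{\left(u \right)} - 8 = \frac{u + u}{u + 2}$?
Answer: $81$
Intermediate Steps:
$L = 0$ ($L = 0 \cdot 5 = 0$)
$S{\left(u \right)} = 4 + \frac{u}{2 + u}$ ($S{\left(u \right)} = 4 + \frac{\left(u + u\right) \frac{1}{u + 2}}{2} = 4 + \frac{2 u \frac{1}{2 + u}}{2} = 4 + \frac{u}{2 + u}$)
$C = -9$ ($C = 1 \left(-1 - 4\right) - \frac{8 + 5 \cdot 0}{2 + 0} = 1 \left(-5\right) - \frac{8 + 0}{2} = -5 - \frac{1}{2} \cdot 8 = -5 - 4 = -9$)
$C^{2} = \left(-9\right)^{2} = 81$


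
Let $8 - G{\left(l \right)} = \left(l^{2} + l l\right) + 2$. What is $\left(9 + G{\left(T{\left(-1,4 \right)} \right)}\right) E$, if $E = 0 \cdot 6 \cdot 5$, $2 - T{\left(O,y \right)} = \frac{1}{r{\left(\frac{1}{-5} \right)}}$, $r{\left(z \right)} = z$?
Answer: $0$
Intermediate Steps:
$T{\left(O,y \right)} = 7$ ($T{\left(O,y \right)} = 2 - \frac{1}{\frac{1}{-5}} = 2 - \frac{1}{- \frac{1}{5}} = 2 - -5 = 2 + 5 = 7$)
$G{\left(l \right)} = 6 - 2 l^{2}$ ($G{\left(l \right)} = 8 - \left(\left(l^{2} + l l\right) + 2\right) = 8 - \left(\left(l^{2} + l^{2}\right) + 2\right) = 8 - \left(2 l^{2} + 2\right) = 8 - \left(2 + 2 l^{2}\right) = 6 - 2 l^{2}$)
$E = 0$ ($E = 0 \cdot 5 = 0$)
$\left(9 + G{\left(T{\left(-1,4 \right)} \right)}\right) E = \left(9 + \left(6 - 2 \cdot 7^{2}\right)\right) 0 = \left(9 + \left(6 - 98\right)\right) 0 = \left(9 - 92\right) 0 = \left(-83\right) 0 = 0$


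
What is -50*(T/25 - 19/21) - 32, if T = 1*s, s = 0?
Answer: 278/21 ≈ 13.238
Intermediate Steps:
T = 0 (T = 1*0 = 0)
-50*(T/25 - 19/21) - 32 = -50*(0/25 - 19/21) - 32 = -50*(0*(1/25) - 19*1/21) - 32 = -50*(0 - 19/21) - 32 = -50*(-19/21) - 32 = 950/21 - 32 = 278/21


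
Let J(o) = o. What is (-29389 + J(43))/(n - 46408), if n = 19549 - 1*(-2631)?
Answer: 4891/4038 ≈ 1.2112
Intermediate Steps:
n = 22180 (n = 19549 + 2631 = 22180)
(-29389 + J(43))/(n - 46408) = (-29389 + 43)/(22180 - 46408) = -29346/(-24228) = -29346*(-1/24228) = 4891/4038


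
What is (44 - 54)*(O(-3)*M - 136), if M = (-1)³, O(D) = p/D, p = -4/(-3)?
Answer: 12200/9 ≈ 1355.6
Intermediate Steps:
p = 4/3 (p = -4*(-⅓) = 4/3 ≈ 1.3333)
O(D) = 4/(3*D)
M = -1
(44 - 54)*(O(-3)*M - 136) = (44 - 54)*(((4/3)/(-3))*(-1) - 136) = -10*(((4/3)*(-⅓))*(-1) - 136) = -10*(-4/9*(-1) - 136) = -10*(4/9 - 136) = -10*(-1220/9) = 12200/9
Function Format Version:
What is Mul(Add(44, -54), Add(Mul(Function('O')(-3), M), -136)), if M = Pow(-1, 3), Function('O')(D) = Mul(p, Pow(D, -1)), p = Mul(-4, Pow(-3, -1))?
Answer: Rational(12200, 9) ≈ 1355.6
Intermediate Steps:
p = Rational(4, 3) (p = Mul(-4, Rational(-1, 3)) = Rational(4, 3) ≈ 1.3333)
Function('O')(D) = Mul(Rational(4, 3), Pow(D, -1))
M = -1
Mul(Add(44, -54), Add(Mul(Function('O')(-3), M), -136)) = Mul(Add(44, -54), Add(Mul(Mul(Rational(4, 3), Pow(-3, -1)), -1), -136)) = Mul(-10, Add(Mul(Mul(Rational(4, 3), Rational(-1, 3)), -1), -136)) = Mul(-10, Add(Mul(Rational(-4, 9), -1), -136)) = Mul(-10, Add(Rational(4, 9), -136)) = Mul(-10, Rational(-1220, 9)) = Rational(12200, 9)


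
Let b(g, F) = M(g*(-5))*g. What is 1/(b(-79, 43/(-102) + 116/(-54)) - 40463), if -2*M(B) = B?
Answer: -2/49721 ≈ -4.0224e-5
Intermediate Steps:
M(B) = -B/2
b(g, F) = 5*g**2/2 (b(g, F) = (-g*(-5)/2)*g = (-(-5)*g/2)*g = (5*g/2)*g = 5*g**2/2)
1/(b(-79, 43/(-102) + 116/(-54)) - 40463) = 1/((5/2)*(-79)**2 - 40463) = 1/((5/2)*6241 - 40463) = 1/(31205/2 - 40463) = 1/(-49721/2) = -2/49721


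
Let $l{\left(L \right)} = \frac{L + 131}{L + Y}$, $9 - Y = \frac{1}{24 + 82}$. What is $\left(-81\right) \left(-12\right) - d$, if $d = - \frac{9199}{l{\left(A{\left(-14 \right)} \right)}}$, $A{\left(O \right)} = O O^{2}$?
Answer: $\frac{978704635}{92326} \approx 10601.0$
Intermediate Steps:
$A{\left(O \right)} = O^{3}$
$Y = \frac{953}{106}$ ($Y = 9 - \frac{1}{24 + 82} = 9 - \frac{1}{106} = \frac{953}{106} \approx 8.9906$)
$l{\left(L \right)} = \frac{131 + L}{\frac{953}{106} + L}$ ($l{\left(L \right)} = \frac{L + 131}{L + \frac{953}{106}} = \frac{131 + L}{\frac{953}{106} + L}$)
$d = - \frac{888963763}{92326}$ ($d = - \frac{9199}{106 \frac{1}{953 + 106 \left(-14\right)^{3}} \left(131 + \left(-14\right)^{3}\right)} = - \frac{9199}{106 \frac{1}{953 + 106 \left(-2744\right)} \left(131 - 2744\right)} = - \frac{9199}{106 \frac{1}{953 - 290864} \left(-2613\right)} = - \frac{9199}{106 \frac{1}{-289911} \left(-2613\right)} = - \frac{9199}{106 \left(- \frac{1}{289911}\right) \left(-2613\right)} = - \frac{9199}{\frac{92326}{96637}} = \left(-9199\right) \frac{96637}{92326} = - \frac{888963763}{92326} \approx -9628.5$)
$\left(-81\right) \left(-12\right) - d = \left(-81\right) \left(-12\right) - - \frac{888963763}{92326} = 972 + \frac{888963763}{92326} = \frac{978704635}{92326}$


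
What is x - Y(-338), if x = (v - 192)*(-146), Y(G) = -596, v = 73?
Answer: 17970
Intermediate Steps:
x = 17374 (x = (73 - 192)*(-146) = -119*(-146) = 17374)
x - Y(-338) = 17374 - 1*(-596) = 17374 + 596 = 17970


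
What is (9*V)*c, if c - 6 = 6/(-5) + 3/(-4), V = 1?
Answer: 729/20 ≈ 36.450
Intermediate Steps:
c = 81/20 (c = 6 + (6/(-5) + 3/(-4)) = 6 + (6*(-1/5) + 3*(-1/4)) = 6 + (-6/5 - 3/4) = 6 - 39/20 = 81/20 ≈ 4.0500)
(9*V)*c = (9*1)*(81/20) = 9*(81/20) = 729/20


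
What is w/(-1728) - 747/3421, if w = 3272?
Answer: -1560541/738936 ≈ -2.1119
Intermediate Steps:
w/(-1728) - 747/3421 = 3272/(-1728) - 747/3421 = 3272*(-1/1728) - 747*1/3421 = -409/216 - 747/3421 = -1560541/738936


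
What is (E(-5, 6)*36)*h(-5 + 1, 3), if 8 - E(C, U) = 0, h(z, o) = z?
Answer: -1152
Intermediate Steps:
E(C, U) = 8 (E(C, U) = 8 - 1*0 = 8 + 0 = 8)
(E(-5, 6)*36)*h(-5 + 1, 3) = (8*36)*(-5 + 1) = 288*(-4) = -1152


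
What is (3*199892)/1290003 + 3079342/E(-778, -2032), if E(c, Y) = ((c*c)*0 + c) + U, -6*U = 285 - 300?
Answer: -240720931472/60630141 ≈ -3970.3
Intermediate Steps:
U = 5/2 (U = -(285 - 300)/6 = -⅙*(-15) = 5/2 ≈ 2.5000)
E(c, Y) = 5/2 + c (E(c, Y) = ((c*c)*0 + c) + 5/2 = (c²*0 + c) + 5/2 = (0 + c) + 5/2 = c + 5/2 = 5/2 + c)
(3*199892)/1290003 + 3079342/E(-778, -2032) = (3*199892)/1290003 + 3079342/(5/2 - 778) = 599676*(1/1290003) + 3079342/(-1551/2) = 18172/39091 + 3079342*(-2/1551) = 18172/39091 - 6158684/1551 = -240720931472/60630141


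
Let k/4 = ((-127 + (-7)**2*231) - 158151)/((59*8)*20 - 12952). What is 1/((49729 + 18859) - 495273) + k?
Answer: 62705200037/374629430 ≈ 167.38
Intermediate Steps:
k = 146959/878 (k = 4*(((-127 + (-7)**2*231) - 158151)/((59*8)*20 - 12952)) = 4*(((-127 + 49*231) - 158151)/(472*20 - 12952)) = 4*(((-127 + 11319) - 158151)/(9440 - 12952)) = 4*((11192 - 158151)/(-3512)) = 4*(-146959*(-1/3512)) = 4*(146959/3512) = 146959/878 ≈ 167.38)
1/((49729 + 18859) - 495273) + k = 1/((49729 + 18859) - 495273) + 146959/878 = 1/(68588 - 495273) + 146959/878 = 1/(-426685) + 146959/878 = -1/426685 + 146959/878 = 62705200037/374629430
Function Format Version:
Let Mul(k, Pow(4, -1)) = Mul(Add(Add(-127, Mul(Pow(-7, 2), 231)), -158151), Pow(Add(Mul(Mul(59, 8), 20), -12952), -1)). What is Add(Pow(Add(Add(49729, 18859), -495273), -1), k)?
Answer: Rational(62705200037, 374629430) ≈ 167.38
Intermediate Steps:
k = Rational(146959, 878) (k = Mul(4, Mul(Add(Add(-127, Mul(Pow(-7, 2), 231)), -158151), Pow(Add(Mul(Mul(59, 8), 20), -12952), -1))) = Mul(4, Mul(Add(Add(-127, Mul(49, 231)), -158151), Pow(Add(Mul(472, 20), -12952), -1))) = Mul(4, Mul(Add(Add(-127, 11319), -158151), Pow(Add(9440, -12952), -1))) = Mul(4, Mul(Add(11192, -158151), Pow(-3512, -1))) = Mul(4, Mul(-146959, Rational(-1, 3512))) = Mul(4, Rational(146959, 3512)) = Rational(146959, 878) ≈ 167.38)
Add(Pow(Add(Add(49729, 18859), -495273), -1), k) = Add(Pow(Add(Add(49729, 18859), -495273), -1), Rational(146959, 878)) = Add(Pow(Add(68588, -495273), -1), Rational(146959, 878)) = Add(Pow(-426685, -1), Rational(146959, 878)) = Add(Rational(-1, 426685), Rational(146959, 878)) = Rational(62705200037, 374629430)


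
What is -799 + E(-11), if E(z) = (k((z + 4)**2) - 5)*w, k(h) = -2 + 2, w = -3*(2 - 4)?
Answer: -829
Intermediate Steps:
w = 6 (w = -3*(-2) = 6)
k(h) = 0
E(z) = -30 (E(z) = (0 - 5)*6 = -5*6 = -30)
-799 + E(-11) = -799 - 30 = -829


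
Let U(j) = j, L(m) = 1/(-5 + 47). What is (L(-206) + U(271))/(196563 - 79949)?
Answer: 11383/4897788 ≈ 0.0023241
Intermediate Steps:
L(m) = 1/42
(L(-206) + U(271))/(196563 - 79949) = (1/42 + 271)/(196563 - 79949) = (11383/42)/116614 = (11383/42)*(1/116614) = 11383/4897788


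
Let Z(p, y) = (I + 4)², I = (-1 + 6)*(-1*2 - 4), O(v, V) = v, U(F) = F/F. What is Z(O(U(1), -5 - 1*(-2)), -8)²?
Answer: 456976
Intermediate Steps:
U(F) = 1
I = -30 (I = 5*(-2 - 4) = 5*(-6) = -30)
Z(p, y) = 676 (Z(p, y) = (-30 + 4)² = (-26)² = 676)
Z(O(U(1), -5 - 1*(-2)), -8)² = 676² = 456976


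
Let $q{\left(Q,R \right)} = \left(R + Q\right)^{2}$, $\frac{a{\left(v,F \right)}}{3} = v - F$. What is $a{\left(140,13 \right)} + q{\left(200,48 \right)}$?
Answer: $61885$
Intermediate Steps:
$a{\left(v,F \right)} = - 3 F + 3 v$ ($a{\left(v,F \right)} = 3 \left(v - F\right) = - 3 F + 3 v$)
$q{\left(Q,R \right)} = \left(Q + R\right)^{2}$
$a{\left(140,13 \right)} + q{\left(200,48 \right)} = \left(\left(-3\right) 13 + 3 \cdot 140\right) + \left(200 + 48\right)^{2} = \left(-39 + 420\right) + 248^{2} = 381 + 61504 = 61885$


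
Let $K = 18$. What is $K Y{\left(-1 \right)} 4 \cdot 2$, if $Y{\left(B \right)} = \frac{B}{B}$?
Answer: $144$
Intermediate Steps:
$Y{\left(B \right)} = 1$
$K Y{\left(-1 \right)} 4 \cdot 2 = 18 \cdot 1 \cdot 4 \cdot 2 = 18 \cdot 8 = 144$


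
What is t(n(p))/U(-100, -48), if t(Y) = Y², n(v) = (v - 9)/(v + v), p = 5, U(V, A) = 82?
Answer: 2/1025 ≈ 0.0019512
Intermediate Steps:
n(v) = (-9 + v)/(2*v) (n(v) = (-9 + v)/((2*v)) = (-9 + v)*(1/(2*v)) = (-9 + v)/(2*v))
t(n(p))/U(-100, -48) = ((½)*(-9 + 5)/5)²/82 = ((½)*(⅕)*(-4))²*(1/82) = (-⅖)²*(1/82) = (4/25)*(1/82) = 2/1025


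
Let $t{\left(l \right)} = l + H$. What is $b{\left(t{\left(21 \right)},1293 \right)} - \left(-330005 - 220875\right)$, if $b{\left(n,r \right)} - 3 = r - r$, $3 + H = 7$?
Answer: $550883$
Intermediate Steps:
$H = 4$ ($H = -3 + 7 = 4$)
$t{\left(l \right)} = 4 + l$ ($t{\left(l \right)} = l + 4 = 4 + l$)
$b{\left(n,r \right)} = 3$ ($b{\left(n,r \right)} = 3 + \left(r - r\right) = 3 + 0 = 3$)
$b{\left(t{\left(21 \right)},1293 \right)} - \left(-330005 - 220875\right) = 3 - \left(-330005 - 220875\right) = 3 - -550880 = 3 + 550880 = 550883$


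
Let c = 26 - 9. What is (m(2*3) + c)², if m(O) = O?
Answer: 529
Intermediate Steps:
c = 17
(m(2*3) + c)² = (2*3 + 17)² = (6 + 17)² = 23² = 529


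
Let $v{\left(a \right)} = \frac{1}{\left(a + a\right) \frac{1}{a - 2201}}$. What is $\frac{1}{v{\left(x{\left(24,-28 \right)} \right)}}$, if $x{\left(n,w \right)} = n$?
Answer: $- \frac{48}{2177} \approx -0.022049$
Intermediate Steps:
$v{\left(a \right)} = \frac{-2201 + a}{2 a}$ ($v{\left(a \right)} = \frac{1}{2 a \frac{1}{-2201 + a}} = \frac{-2201 + a}{2 a}$)
$\frac{1}{v{\left(x{\left(24,-28 \right)} \right)}} = \frac{1}{\frac{1}{2} \cdot \frac{1}{24} \left(-2201 + 24\right)} = \frac{1}{\frac{1}{2} \cdot \frac{1}{24} \left(-2177\right)} = \frac{1}{- \frac{2177}{48}} = - \frac{48}{2177}$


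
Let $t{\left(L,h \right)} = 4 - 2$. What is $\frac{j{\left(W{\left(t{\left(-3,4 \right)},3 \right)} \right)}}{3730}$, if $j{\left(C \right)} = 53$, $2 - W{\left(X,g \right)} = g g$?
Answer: $\frac{53}{3730} \approx 0.014209$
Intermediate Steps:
$t{\left(L,h \right)} = 2$
$W{\left(X,g \right)} = 2 - g^{2}$ ($W{\left(X,g \right)} = 2 - g g = 2 - g^{2}$)
$\frac{j{\left(W{\left(t{\left(-3,4 \right)},3 \right)} \right)}}{3730} = \frac{53}{3730}$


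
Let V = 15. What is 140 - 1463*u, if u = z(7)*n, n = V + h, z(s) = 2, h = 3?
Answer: -52528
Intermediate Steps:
n = 18 (n = 15 + 3 = 18)
u = 36 (u = 2*18 = 36)
140 - 1463*u = 140 - 1463*36 = 140 - 52668 = -52528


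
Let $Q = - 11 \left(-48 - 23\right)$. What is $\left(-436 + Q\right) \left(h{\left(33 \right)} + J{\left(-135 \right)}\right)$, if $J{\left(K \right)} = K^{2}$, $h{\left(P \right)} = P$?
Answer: $6299010$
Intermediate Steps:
$Q = 781$ ($Q = \left(-11\right) \left(-71\right) = 781$)
$\left(-436 + Q\right) \left(h{\left(33 \right)} + J{\left(-135 \right)}\right) = \left(-436 + 781\right) \left(33 + \left(-135\right)^{2}\right) = 345 \left(33 + 18225\right) = 345 \cdot 18258 = 6299010$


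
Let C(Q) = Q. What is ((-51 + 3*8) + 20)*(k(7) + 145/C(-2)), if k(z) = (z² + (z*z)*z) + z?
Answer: -4571/2 ≈ -2285.5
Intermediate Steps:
k(z) = z + z² + z³ (k(z) = (z² + z²*z) + z = (z² + z³) + z = z + z² + z³)
((-51 + 3*8) + 20)*(k(7) + 145/C(-2)) = ((-51 + 3*8) + 20)*(7*(1 + 7 + 7²) + 145/(-2)) = ((-51 + 24) + 20)*(7*(1 + 7 + 49) + 145*(-½)) = (-27 + 20)*(7*57 - 145/2) = -7*(399 - 145/2) = -7*653/2 = -4571/2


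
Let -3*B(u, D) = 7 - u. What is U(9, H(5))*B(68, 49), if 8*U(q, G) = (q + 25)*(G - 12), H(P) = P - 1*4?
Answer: -11407/12 ≈ -950.58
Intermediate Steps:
B(u, D) = -7/3 + u/3 (B(u, D) = -(7 - u)/3 = -7/3 + u/3)
H(P) = -4 + P (H(P) = P - 4 = -4 + P)
U(q, G) = (-12 + G)*(25 + q)/8 (U(q, G) = ((q + 25)*(G - 12))/8 = ((25 + q)*(-12 + G))/8 = ((-12 + G)*(25 + q))/8 = (-12 + G)*(25 + q)/8)
U(9, H(5))*B(68, 49) = (-75/2 - 3/2*9 + 25*(-4 + 5)/8 + (⅛)*(-4 + 5)*9)*(-7/3 + (⅓)*68) = (-75/2 - 27/2 + (25/8)*1 + (⅛)*1*9)*(-7/3 + 68/3) = (-75/2 - 27/2 + 25/8 + 9/8)*(61/3) = -187/4*61/3 = -11407/12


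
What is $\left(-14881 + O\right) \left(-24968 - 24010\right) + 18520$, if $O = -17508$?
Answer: $1586366962$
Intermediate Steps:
$\left(-14881 + O\right) \left(-24968 - 24010\right) + 18520 = \left(-14881 - 17508\right) \left(-24968 - 24010\right) + 18520 = \left(-32389\right) \left(-48978\right) + 18520 = 1586348442 + 18520 = 1586366962$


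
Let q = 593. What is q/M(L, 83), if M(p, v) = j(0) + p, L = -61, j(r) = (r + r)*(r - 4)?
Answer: -593/61 ≈ -9.7213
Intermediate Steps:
j(r) = 2*r*(-4 + r) (j(r) = (2*r)*(-4 + r) = 2*r*(-4 + r))
M(p, v) = p (M(p, v) = 2*0*(-4 + 0) + p = 2*0*(-4) + p = 0 + p = p)
q/M(L, 83) = 593/(-61) = 593*(-1/61) = -593/61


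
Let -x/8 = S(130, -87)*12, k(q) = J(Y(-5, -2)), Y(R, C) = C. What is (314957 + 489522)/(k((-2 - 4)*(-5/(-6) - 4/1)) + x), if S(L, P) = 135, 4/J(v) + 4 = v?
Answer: -2413437/38882 ≈ -62.071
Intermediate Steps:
J(v) = 4/(-4 + v)
k(q) = -2/3 (k(q) = 4/(-4 - 2) = 4/(-6) = 4*(-1/6) = -2/3)
x = -12960 (x = -1080*12 = -8*1620 = -12960)
(314957 + 489522)/(k((-2 - 4)*(-5/(-6) - 4/1)) + x) = (314957 + 489522)/(-2/3 - 12960) = 804479/(-38882/3) = 804479*(-3/38882) = -2413437/38882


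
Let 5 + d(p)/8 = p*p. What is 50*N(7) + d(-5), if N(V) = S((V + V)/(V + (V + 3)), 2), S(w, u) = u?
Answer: 260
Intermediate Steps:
N(V) = 2
d(p) = -40 + 8*p² (d(p) = -40 + 8*(p*p) = -40 + 8*p²)
50*N(7) + d(-5) = 50*2 + (-40 + 8*(-5)²) = 100 + (-40 + 8*25) = 100 + (-40 + 200) = 100 + 160 = 260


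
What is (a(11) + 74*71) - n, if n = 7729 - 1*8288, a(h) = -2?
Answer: 5811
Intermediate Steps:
n = -559 (n = 7729 - 8288 = -559)
(a(11) + 74*71) - n = (-2 + 74*71) - 1*(-559) = (-2 + 5254) + 559 = 5252 + 559 = 5811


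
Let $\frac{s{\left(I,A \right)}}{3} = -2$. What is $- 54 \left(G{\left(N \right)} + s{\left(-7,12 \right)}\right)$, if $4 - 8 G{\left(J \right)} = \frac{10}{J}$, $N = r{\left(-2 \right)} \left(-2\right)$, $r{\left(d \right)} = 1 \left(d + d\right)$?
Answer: $\frac{4887}{16} \approx 305.44$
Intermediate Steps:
$r{\left(d \right)} = 2 d$ ($r{\left(d \right)} = 1 \cdot 2 d = 2 d$)
$s{\left(I,A \right)} = -6$ ($s{\left(I,A \right)} = 3 \left(-2\right) = -6$)
$N = 8$ ($N = 2 \left(-2\right) \left(-2\right) = \left(-4\right) \left(-2\right) = 8$)
$G{\left(J \right)} = \frac{1}{2} - \frac{5}{4 J}$ ($G{\left(J \right)} = \frac{1}{2} - \frac{10 \frac{1}{J}}{8} = \frac{1}{2} - \frac{5}{4 J}$)
$- 54 \left(G{\left(N \right)} + s{\left(-7,12 \right)}\right) = - 54 \left(\frac{-5 + 2 \cdot 8}{4 \cdot 8} - 6\right) = - 54 \left(\frac{1}{4} \cdot \frac{1}{8} \left(-5 + 16\right) - 6\right) = - 54 \left(\frac{1}{4} \cdot \frac{1}{8} \cdot 11 - 6\right) = - 54 \left(\frac{11}{32} - 6\right) = \left(-54\right) \left(- \frac{181}{32}\right) = \frac{4887}{16}$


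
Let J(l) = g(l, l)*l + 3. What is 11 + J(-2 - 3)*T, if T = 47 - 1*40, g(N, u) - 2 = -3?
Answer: 67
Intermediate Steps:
g(N, u) = -1 (g(N, u) = 2 - 3 = -1)
J(l) = 3 - l (J(l) = -l + 3 = 3 - l)
T = 7 (T = 47 - 40 = 7)
11 + J(-2 - 3)*T = 11 + (3 - (-2 - 3))*7 = 11 + (3 - 1*(-5))*7 = 11 + (3 + 5)*7 = 11 + 8*7 = 11 + 56 = 67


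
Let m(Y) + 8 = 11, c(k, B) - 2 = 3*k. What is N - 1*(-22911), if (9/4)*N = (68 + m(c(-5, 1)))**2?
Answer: 226363/9 ≈ 25151.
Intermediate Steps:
c(k, B) = 2 + 3*k
m(Y) = 3 (m(Y) = -8 + 11 = 3)
N = 20164/9 (N = 4*(68 + 3)**2/9 = (4/9)*71**2 = (4/9)*5041 = 20164/9 ≈ 2240.4)
N - 1*(-22911) = 20164/9 - 1*(-22911) = 20164/9 + 22911 = 226363/9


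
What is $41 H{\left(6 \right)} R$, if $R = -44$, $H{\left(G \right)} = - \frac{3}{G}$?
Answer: $902$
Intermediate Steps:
$41 H{\left(6 \right)} R = 41 \left(- \frac{3}{6}\right) \left(-44\right) = 41 \left(\left(-3\right) \frac{1}{6}\right) \left(-44\right) = 41 \left(- \frac{1}{2}\right) \left(-44\right) = \left(- \frac{41}{2}\right) \left(-44\right) = 902$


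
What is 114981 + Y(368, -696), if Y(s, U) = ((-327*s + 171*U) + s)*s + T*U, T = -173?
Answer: -87710723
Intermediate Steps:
Y(s, U) = -173*U + s*(-326*s + 171*U) (Y(s, U) = ((-327*s + 171*U) + s)*s - 173*U = (-326*s + 171*U)*s - 173*U = s*(-326*s + 171*U) - 173*U = -173*U + s*(-326*s + 171*U))
114981 + Y(368, -696) = 114981 + (-326*368² - 173*(-696) + 171*(-696)*368) = 114981 + (-326*135424 + 120408 - 43797888) = 114981 + (-44148224 + 120408 - 43797888) = 114981 - 87825704 = -87710723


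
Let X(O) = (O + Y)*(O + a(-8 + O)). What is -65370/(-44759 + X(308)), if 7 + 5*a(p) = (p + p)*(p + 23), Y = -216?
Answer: -326850/17746841 ≈ -0.018417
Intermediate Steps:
a(p) = -7/5 + 2*p*(23 + p)/5 (a(p) = -7/5 + ((p + p)*(p + 23))/5 = -7/5 + ((2*p)*(23 + p))/5 = -7/5 + (2*p*(23 + p))/5 = -7/5 + 2*p*(23 + p)/5)
X(O) = (-216 + O)*(-75 + 2*(-8 + O)²/5 + 51*O/5) (X(O) = (O - 216)*(O + (-7/5 + 2*(-8 + O)²/5 + 46*(-8 + O)/5)) = (-216 + O)*(O + (-7/5 + 2*(-8 + O)²/5 + (-368/5 + 46*O/5))) = (-216 + O)*(O + (-75 + 2*(-8 + O)²/5 + 46*O/5)) = (-216 + O)*(-75 + 2*(-8 + O)²/5 + 51*O/5))
-65370/(-44759 + X(308)) = -65370/(-44759 + (53352/5 - 4351/5*308 - 413/5*308² + (⅖)*308³)) = -65370/(-44759 + (53352/5 - 1340108/5 - 413/5*94864 + (⅖)*29218112)) = -65370/(-44759 + (53352/5 - 1340108/5 - 39178832/5 + 58436224/5)) = -65370/(-44759 + 17970636/5) = -65370/17746841/5 = -65370*5/17746841 = -326850/17746841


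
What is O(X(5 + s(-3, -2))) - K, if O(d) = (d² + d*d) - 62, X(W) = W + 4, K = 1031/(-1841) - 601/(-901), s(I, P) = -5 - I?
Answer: 59537166/1658741 ≈ 35.893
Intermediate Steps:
K = 177510/1658741 (K = 1031*(-1/1841) - 601*(-1/901) = -1031/1841 + 601/901 = 177510/1658741 ≈ 0.10701)
X(W) = 4 + W
O(d) = -62 + 2*d² (O(d) = (d² + d²) - 62 = 2*d² - 62 = -62 + 2*d²)
O(X(5 + s(-3, -2))) - K = (-62 + 2*(4 + (5 + (-5 - 1*(-3))))²) - 1*177510/1658741 = (-62 + 2*(4 + (5 + (-5 + 3)))²) - 177510/1658741 = (-62 + 2*(4 + (5 - 2))²) - 177510/1658741 = (-62 + 2*(4 + 3)²) - 177510/1658741 = (-62 + 2*7²) - 177510/1658741 = (-62 + 2*49) - 177510/1658741 = (-62 + 98) - 177510/1658741 = 36 - 177510/1658741 = 59537166/1658741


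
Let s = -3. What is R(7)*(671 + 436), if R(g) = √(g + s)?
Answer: 2214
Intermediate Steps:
R(g) = √(-3 + g) (R(g) = √(g - 3) = √(-3 + g))
R(7)*(671 + 436) = √(-3 + 7)*(671 + 436) = √4*1107 = 2*1107 = 2214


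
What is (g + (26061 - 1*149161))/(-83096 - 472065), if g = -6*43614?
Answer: 384784/555161 ≈ 0.69310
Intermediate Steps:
g = -261684
(g + (26061 - 1*149161))/(-83096 - 472065) = (-261684 + (26061 - 1*149161))/(-83096 - 472065) = (-261684 + (26061 - 149161))/(-555161) = (-261684 - 123100)*(-1/555161) = -384784*(-1/555161) = 384784/555161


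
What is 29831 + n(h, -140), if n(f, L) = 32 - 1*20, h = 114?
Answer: 29843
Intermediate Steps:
n(f, L) = 12 (n(f, L) = 32 - 20 = 12)
29831 + n(h, -140) = 29831 + 12 = 29843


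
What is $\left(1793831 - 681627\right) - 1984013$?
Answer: $-871809$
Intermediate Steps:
$\left(1793831 - 681627\right) - 1984013 = 1112204 - 1984013 = -871809$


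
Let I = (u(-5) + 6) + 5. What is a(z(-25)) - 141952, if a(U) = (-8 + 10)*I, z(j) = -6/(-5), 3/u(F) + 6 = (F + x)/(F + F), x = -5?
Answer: -709656/5 ≈ -1.4193e+5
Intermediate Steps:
u(F) = 3/(-6 + (-5 + F)/(2*F)) (u(F) = 3/(-6 + (F - 5)/(F + F)) = 3/(-6 + (-5 + F)/((2*F))) = 3/(-6 + (-5 + F)*(1/(2*F))) = 3/(-6 + (-5 + F)/(2*F)))
I = 52/5 (I = (-6*(-5)/(5 + 11*(-5)) + 6) + 5 = (-6*(-5)/(5 - 55) + 6) + 5 = (-6*(-5)/(-50) + 6) + 5 = (-6*(-5)*(-1/50) + 6) + 5 = (-⅗ + 6) + 5 = 27/5 + 5 = 52/5 ≈ 10.400)
z(j) = 6/5 (z(j) = -6*(-⅕) = 6/5)
a(U) = 104/5 (a(U) = (-8 + 10)*(52/5) = 2*(52/5) = 104/5)
a(z(-25)) - 141952 = 104/5 - 141952 = -709656/5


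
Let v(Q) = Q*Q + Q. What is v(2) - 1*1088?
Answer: -1082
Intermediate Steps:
v(Q) = Q + Q² (v(Q) = Q² + Q = Q + Q²)
v(2) - 1*1088 = 2*(1 + 2) - 1*1088 = 2*3 - 1088 = 6 - 1088 = -1082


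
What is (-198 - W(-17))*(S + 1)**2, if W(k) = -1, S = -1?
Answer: 0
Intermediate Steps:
(-198 - W(-17))*(S + 1)**2 = (-198 - 1*(-1))*(-1 + 1)**2 = (-198 + 1)*0**2 = -197*0 = 0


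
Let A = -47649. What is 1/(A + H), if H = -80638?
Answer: -1/128287 ≈ -7.7950e-6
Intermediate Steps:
1/(A + H) = 1/(-47649 - 80638) = 1/(-128287) = -1/128287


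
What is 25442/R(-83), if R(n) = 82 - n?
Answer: 25442/165 ≈ 154.19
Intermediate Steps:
25442/R(-83) = 25442/(82 - 1*(-83)) = 25442/(82 + 83) = 25442/165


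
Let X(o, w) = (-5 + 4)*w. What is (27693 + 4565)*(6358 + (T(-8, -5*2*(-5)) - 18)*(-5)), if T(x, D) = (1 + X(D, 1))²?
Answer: 207999584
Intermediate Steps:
X(o, w) = -w
T(x, D) = 0 (T(x, D) = (1 - 1*1)² = (1 - 1)² = 0² = 0)
(27693 + 4565)*(6358 + (T(-8, -5*2*(-5)) - 18)*(-5)) = (27693 + 4565)*(6358 + (0 - 18)*(-5)) = 32258*(6358 - 18*(-5)) = 32258*(6358 + 90) = 32258*6448 = 207999584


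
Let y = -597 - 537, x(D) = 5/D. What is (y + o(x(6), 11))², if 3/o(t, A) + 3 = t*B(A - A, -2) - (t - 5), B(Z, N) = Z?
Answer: 62726400/49 ≈ 1.2801e+6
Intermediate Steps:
y = -1134
o(t, A) = 3/(2 - t) (o(t, A) = 3/(-3 + (t*(A - A) - (t - 5))) = 3/(-3 + (t*0 - (-5 + t))) = 3/(-3 + (0 + (5 - t))) = 3/(-3 + (5 - t)) = 3/(2 - t))
(y + o(x(6), 11))² = (-1134 + 3/(2 - 5/6))² = (-1134 + 3/(2 - 1*⅚))² = (-1134 + 3/(2 - ⅚))² = (-1134 + 3/(7/6))² = (-1134 + 3*(6/7))² = (-1134 + 18/7)² = (-7920/7)² = 62726400/49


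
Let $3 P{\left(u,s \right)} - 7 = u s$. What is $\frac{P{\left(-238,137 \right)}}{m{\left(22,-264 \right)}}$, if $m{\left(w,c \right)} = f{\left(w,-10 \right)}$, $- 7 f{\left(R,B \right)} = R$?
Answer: $\frac{228193}{66} \approx 3457.5$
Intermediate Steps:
$f{\left(R,B \right)} = - \frac{R}{7}$
$P{\left(u,s \right)} = \frac{7}{3} + \frac{s u}{3}$ ($P{\left(u,s \right)} = \frac{7}{3} + \frac{u s}{3} = \frac{7}{3} + \frac{s u}{3}$)
$m{\left(w,c \right)} = - \frac{w}{7}$
$\frac{P{\left(-238,137 \right)}}{m{\left(22,-264 \right)}} = \frac{\frac{7}{3} + \frac{1}{3} \cdot 137 \left(-238\right)}{\left(- \frac{1}{7}\right) 22} = \frac{\frac{7}{3} - \frac{32606}{3}}{- \frac{22}{7}} = \left(- \frac{32599}{3}\right) \left(- \frac{7}{22}\right) = \frac{228193}{66}$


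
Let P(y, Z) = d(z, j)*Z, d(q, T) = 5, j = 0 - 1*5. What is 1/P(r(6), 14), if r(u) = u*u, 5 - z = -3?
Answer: 1/70 ≈ 0.014286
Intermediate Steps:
j = -5 (j = 0 - 5 = -5)
z = 8 (z = 5 - 1*(-3) = 5 + 3 = 8)
r(u) = u²
P(y, Z) = 5*Z
1/P(r(6), 14) = 1/(5*14) = 1/70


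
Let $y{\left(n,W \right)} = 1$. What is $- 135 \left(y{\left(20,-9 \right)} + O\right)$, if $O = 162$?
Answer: $-22005$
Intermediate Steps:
$- 135 \left(y{\left(20,-9 \right)} + O\right) = - 135 \left(1 + 162\right) = \left(-135\right) 163 = -22005$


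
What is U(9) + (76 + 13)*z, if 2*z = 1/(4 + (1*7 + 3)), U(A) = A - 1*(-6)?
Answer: 509/28 ≈ 18.179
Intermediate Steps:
U(A) = 6 + A (U(A) = A + 6 = 6 + A)
z = 1/28 (z = 1/(2*(4 + (1*7 + 3))) = 1/(2*(4 + (7 + 3))) = 1/(2*(4 + 10)) = (½)/14 = (½)*(1/14) = 1/28 ≈ 0.035714)
U(9) + (76 + 13)*z = (6 + 9) + (76 + 13)*(1/28) = 15 + 89*(1/28) = 15 + 89/28 = 509/28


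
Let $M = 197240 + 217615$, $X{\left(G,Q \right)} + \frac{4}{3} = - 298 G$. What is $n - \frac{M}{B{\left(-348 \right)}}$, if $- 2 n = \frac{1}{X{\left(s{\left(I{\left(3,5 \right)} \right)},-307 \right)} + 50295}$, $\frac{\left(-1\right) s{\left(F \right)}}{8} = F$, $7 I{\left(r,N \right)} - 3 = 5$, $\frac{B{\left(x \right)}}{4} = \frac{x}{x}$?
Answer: $- \frac{461892504507}{4453532} \approx -1.0371 \cdot 10^{5}$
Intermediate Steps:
$B{\left(x \right)} = 4$ ($B{\left(x \right)} = 4 \frac{x}{x} = 4 \cdot 1 = 4$)
$I{\left(r,N \right)} = \frac{8}{7}$ ($I{\left(r,N \right)} = \frac{3}{7} + \frac{1}{7} \cdot 5 = \frac{3}{7} + \frac{5}{7} = \frac{8}{7}$)
$s{\left(F \right)} = - 8 F$
$X{\left(G,Q \right)} = - \frac{4}{3} - 298 G$
$M = 414855$
$n = - \frac{21}{2226766}$ ($n = - \frac{1}{2 \left(\left(- \frac{4}{3} - 298 \left(\left(-8\right) \frac{8}{7}\right)\right) + 50295\right)} = - \frac{1}{2 \left(\left(- \frac{4}{3} - - \frac{19072}{7}\right) + 50295\right)} = - \frac{1}{2 \left(\left(- \frac{4}{3} + \frac{19072}{7}\right) + 50295\right)} = - \frac{1}{2 \left(\frac{57188}{21} + 50295\right)} = - \frac{1}{2 \cdot \frac{1113383}{21}} = \left(- \frac{1}{2}\right) \frac{21}{1113383} = - \frac{21}{2226766} \approx -9.4307 \cdot 10^{-6}$)
$n - \frac{M}{B{\left(-348 \right)}} = - \frac{21}{2226766} - \frac{414855}{4} = - \frac{461892504507}{4453532}$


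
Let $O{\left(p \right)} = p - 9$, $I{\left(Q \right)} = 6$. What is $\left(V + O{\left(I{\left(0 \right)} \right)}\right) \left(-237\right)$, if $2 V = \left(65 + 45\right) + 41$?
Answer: $- \frac{34365}{2} \approx -17183.0$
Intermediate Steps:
$O{\left(p \right)} = -9 + p$ ($O{\left(p \right)} = p - 9 = -9 + p$)
$V = \frac{151}{2}$ ($V = \frac{\left(65 + 45\right) + 41}{2} = \frac{110 + 41}{2} = \frac{1}{2} \cdot 151 = \frac{151}{2} \approx 75.5$)
$\left(V + O{\left(I{\left(0 \right)} \right)}\right) \left(-237\right) = \left(\frac{151}{2} + \left(-9 + 6\right)\right) \left(-237\right) = \left(\frac{151}{2} - 3\right) \left(-237\right) = \frac{145}{2} \left(-237\right) = - \frac{34365}{2}$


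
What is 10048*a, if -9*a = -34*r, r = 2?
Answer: 683264/9 ≈ 75918.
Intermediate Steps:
a = 68/9 (a = -(-34)*2/9 = -⅑*(-68) = 68/9 ≈ 7.5556)
10048*a = 10048*(68/9) = 683264/9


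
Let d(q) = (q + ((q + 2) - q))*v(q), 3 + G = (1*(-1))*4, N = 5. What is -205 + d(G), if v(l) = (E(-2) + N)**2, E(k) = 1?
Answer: -385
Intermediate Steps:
v(l) = 36 (v(l) = (1 + 5)**2 = 6**2 = 36)
G = -7 (G = -3 + (1*(-1))*4 = -3 - 1*4 = -3 - 4 = -7)
d(q) = 72 + 36*q (d(q) = (q + ((q + 2) - q))*36 = (q + ((2 + q) - q))*36 = (q + 2)*36 = (2 + q)*36 = 72 + 36*q)
-205 + d(G) = -205 + (72 + 36*(-7)) = -205 + (72 - 252) = -205 - 180 = -385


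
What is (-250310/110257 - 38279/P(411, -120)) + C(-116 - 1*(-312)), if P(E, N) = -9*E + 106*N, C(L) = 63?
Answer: 114160197842/1810309683 ≈ 63.061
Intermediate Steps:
(-250310/110257 - 38279/P(411, -120)) + C(-116 - 1*(-312)) = (-250310/110257 - 38279/(-9*411 + 106*(-120))) + 63 = (-250310*1/110257 - 38279/(-3699 - 12720)) + 63 = (-250310/110257 - 38279/(-16419)) + 63 = (-250310/110257 - 38279*(-1/16419)) + 63 = (-250310/110257 + 38279/16419) + 63 = 110687813/1810309683 + 63 = 114160197842/1810309683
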